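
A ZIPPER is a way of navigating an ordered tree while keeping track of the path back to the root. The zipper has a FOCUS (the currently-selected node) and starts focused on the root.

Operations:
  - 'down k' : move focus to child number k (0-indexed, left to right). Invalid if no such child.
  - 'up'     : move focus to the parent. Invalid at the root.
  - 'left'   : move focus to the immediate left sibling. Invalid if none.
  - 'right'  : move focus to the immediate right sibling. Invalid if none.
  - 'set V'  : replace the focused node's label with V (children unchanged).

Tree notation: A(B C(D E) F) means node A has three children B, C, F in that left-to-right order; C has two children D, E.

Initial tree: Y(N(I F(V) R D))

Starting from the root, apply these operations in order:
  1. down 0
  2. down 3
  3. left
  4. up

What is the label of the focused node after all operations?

Step 1 (down 0): focus=N path=0 depth=1 children=['I', 'F', 'R', 'D'] left=[] right=[] parent=Y
Step 2 (down 3): focus=D path=0/3 depth=2 children=[] left=['I', 'F', 'R'] right=[] parent=N
Step 3 (left): focus=R path=0/2 depth=2 children=[] left=['I', 'F'] right=['D'] parent=N
Step 4 (up): focus=N path=0 depth=1 children=['I', 'F', 'R', 'D'] left=[] right=[] parent=Y

Answer: N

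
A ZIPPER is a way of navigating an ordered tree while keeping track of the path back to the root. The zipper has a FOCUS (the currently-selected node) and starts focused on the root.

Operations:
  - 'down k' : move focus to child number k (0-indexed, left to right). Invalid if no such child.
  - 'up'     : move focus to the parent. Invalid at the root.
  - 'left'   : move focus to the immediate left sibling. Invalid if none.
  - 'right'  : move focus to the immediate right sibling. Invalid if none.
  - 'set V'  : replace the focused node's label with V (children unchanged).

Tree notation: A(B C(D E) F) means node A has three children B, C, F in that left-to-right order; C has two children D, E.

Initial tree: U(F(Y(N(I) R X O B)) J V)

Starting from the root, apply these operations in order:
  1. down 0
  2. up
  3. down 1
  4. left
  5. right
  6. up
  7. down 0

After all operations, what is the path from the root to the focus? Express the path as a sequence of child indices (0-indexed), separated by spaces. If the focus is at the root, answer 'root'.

Answer: 0

Derivation:
Step 1 (down 0): focus=F path=0 depth=1 children=['Y'] left=[] right=['J', 'V'] parent=U
Step 2 (up): focus=U path=root depth=0 children=['F', 'J', 'V'] (at root)
Step 3 (down 1): focus=J path=1 depth=1 children=[] left=['F'] right=['V'] parent=U
Step 4 (left): focus=F path=0 depth=1 children=['Y'] left=[] right=['J', 'V'] parent=U
Step 5 (right): focus=J path=1 depth=1 children=[] left=['F'] right=['V'] parent=U
Step 6 (up): focus=U path=root depth=0 children=['F', 'J', 'V'] (at root)
Step 7 (down 0): focus=F path=0 depth=1 children=['Y'] left=[] right=['J', 'V'] parent=U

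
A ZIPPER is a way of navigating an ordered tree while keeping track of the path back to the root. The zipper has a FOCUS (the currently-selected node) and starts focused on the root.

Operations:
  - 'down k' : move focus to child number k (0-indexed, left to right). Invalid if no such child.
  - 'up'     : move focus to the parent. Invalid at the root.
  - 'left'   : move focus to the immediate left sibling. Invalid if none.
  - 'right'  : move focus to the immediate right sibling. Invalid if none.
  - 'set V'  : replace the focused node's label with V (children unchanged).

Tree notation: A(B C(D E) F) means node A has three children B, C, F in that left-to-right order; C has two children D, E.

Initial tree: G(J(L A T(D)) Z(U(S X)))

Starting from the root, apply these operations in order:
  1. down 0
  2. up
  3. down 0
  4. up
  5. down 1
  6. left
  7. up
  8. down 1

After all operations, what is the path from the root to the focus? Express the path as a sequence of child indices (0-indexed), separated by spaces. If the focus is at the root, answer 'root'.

Answer: 1

Derivation:
Step 1 (down 0): focus=J path=0 depth=1 children=['L', 'A', 'T'] left=[] right=['Z'] parent=G
Step 2 (up): focus=G path=root depth=0 children=['J', 'Z'] (at root)
Step 3 (down 0): focus=J path=0 depth=1 children=['L', 'A', 'T'] left=[] right=['Z'] parent=G
Step 4 (up): focus=G path=root depth=0 children=['J', 'Z'] (at root)
Step 5 (down 1): focus=Z path=1 depth=1 children=['U'] left=['J'] right=[] parent=G
Step 6 (left): focus=J path=0 depth=1 children=['L', 'A', 'T'] left=[] right=['Z'] parent=G
Step 7 (up): focus=G path=root depth=0 children=['J', 'Z'] (at root)
Step 8 (down 1): focus=Z path=1 depth=1 children=['U'] left=['J'] right=[] parent=G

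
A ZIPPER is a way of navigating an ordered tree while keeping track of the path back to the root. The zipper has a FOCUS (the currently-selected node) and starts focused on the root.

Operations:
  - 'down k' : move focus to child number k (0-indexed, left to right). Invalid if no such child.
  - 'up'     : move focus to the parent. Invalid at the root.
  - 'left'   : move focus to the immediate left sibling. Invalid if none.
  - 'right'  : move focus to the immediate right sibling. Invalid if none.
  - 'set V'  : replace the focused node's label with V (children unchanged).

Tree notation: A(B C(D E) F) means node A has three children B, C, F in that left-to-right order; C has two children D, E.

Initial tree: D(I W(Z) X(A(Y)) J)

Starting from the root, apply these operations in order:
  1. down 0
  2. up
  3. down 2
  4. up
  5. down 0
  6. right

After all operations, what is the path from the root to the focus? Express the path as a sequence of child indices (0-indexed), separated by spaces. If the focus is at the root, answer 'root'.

Answer: 1

Derivation:
Step 1 (down 0): focus=I path=0 depth=1 children=[] left=[] right=['W', 'X', 'J'] parent=D
Step 2 (up): focus=D path=root depth=0 children=['I', 'W', 'X', 'J'] (at root)
Step 3 (down 2): focus=X path=2 depth=1 children=['A'] left=['I', 'W'] right=['J'] parent=D
Step 4 (up): focus=D path=root depth=0 children=['I', 'W', 'X', 'J'] (at root)
Step 5 (down 0): focus=I path=0 depth=1 children=[] left=[] right=['W', 'X', 'J'] parent=D
Step 6 (right): focus=W path=1 depth=1 children=['Z'] left=['I'] right=['X', 'J'] parent=D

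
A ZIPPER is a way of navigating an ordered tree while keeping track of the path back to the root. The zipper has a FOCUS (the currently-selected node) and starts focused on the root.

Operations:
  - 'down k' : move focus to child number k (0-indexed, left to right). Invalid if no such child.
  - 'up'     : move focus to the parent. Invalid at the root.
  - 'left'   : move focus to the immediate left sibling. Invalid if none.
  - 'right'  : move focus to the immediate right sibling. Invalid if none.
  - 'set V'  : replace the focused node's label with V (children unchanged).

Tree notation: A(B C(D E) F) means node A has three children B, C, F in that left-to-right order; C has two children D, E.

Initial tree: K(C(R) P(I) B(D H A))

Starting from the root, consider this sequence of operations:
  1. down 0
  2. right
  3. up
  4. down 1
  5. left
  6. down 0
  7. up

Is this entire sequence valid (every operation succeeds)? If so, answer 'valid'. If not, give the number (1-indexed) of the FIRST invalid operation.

Step 1 (down 0): focus=C path=0 depth=1 children=['R'] left=[] right=['P', 'B'] parent=K
Step 2 (right): focus=P path=1 depth=1 children=['I'] left=['C'] right=['B'] parent=K
Step 3 (up): focus=K path=root depth=0 children=['C', 'P', 'B'] (at root)
Step 4 (down 1): focus=P path=1 depth=1 children=['I'] left=['C'] right=['B'] parent=K
Step 5 (left): focus=C path=0 depth=1 children=['R'] left=[] right=['P', 'B'] parent=K
Step 6 (down 0): focus=R path=0/0 depth=2 children=[] left=[] right=[] parent=C
Step 7 (up): focus=C path=0 depth=1 children=['R'] left=[] right=['P', 'B'] parent=K

Answer: valid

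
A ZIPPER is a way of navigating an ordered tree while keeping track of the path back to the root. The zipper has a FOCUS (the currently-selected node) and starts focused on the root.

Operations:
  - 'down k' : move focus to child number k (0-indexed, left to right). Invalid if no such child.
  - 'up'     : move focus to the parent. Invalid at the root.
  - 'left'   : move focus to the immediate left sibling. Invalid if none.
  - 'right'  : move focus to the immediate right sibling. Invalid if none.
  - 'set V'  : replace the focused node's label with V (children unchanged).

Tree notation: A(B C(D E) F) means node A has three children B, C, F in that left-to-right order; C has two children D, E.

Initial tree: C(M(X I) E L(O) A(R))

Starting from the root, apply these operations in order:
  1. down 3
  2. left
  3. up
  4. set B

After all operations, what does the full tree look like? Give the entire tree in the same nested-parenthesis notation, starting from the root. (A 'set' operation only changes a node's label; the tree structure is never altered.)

Step 1 (down 3): focus=A path=3 depth=1 children=['R'] left=['M', 'E', 'L'] right=[] parent=C
Step 2 (left): focus=L path=2 depth=1 children=['O'] left=['M', 'E'] right=['A'] parent=C
Step 3 (up): focus=C path=root depth=0 children=['M', 'E', 'L', 'A'] (at root)
Step 4 (set B): focus=B path=root depth=0 children=['M', 'E', 'L', 'A'] (at root)

Answer: B(M(X I) E L(O) A(R))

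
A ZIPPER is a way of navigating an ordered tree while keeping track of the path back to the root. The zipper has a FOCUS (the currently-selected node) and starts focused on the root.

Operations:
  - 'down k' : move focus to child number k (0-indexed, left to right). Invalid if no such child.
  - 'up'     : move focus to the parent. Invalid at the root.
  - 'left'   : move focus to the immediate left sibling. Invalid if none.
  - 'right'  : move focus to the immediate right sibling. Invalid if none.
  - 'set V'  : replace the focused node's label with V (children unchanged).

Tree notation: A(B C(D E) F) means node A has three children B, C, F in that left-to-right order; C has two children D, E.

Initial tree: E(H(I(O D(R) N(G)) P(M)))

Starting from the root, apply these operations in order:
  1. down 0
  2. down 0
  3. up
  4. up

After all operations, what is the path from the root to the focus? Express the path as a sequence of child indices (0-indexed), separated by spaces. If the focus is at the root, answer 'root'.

Answer: root

Derivation:
Step 1 (down 0): focus=H path=0 depth=1 children=['I', 'P'] left=[] right=[] parent=E
Step 2 (down 0): focus=I path=0/0 depth=2 children=['O', 'D', 'N'] left=[] right=['P'] parent=H
Step 3 (up): focus=H path=0 depth=1 children=['I', 'P'] left=[] right=[] parent=E
Step 4 (up): focus=E path=root depth=0 children=['H'] (at root)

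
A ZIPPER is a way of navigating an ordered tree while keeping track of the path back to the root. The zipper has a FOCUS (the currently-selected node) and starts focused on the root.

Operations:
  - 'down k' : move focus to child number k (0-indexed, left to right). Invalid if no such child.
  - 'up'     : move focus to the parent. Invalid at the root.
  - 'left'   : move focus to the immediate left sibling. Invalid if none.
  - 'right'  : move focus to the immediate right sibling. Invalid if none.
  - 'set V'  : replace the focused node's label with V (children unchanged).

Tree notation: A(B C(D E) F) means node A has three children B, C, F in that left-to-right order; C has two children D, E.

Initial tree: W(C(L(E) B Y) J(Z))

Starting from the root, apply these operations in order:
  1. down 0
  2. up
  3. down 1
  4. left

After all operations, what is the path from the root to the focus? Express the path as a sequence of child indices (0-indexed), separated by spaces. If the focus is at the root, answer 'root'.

Answer: 0

Derivation:
Step 1 (down 0): focus=C path=0 depth=1 children=['L', 'B', 'Y'] left=[] right=['J'] parent=W
Step 2 (up): focus=W path=root depth=0 children=['C', 'J'] (at root)
Step 3 (down 1): focus=J path=1 depth=1 children=['Z'] left=['C'] right=[] parent=W
Step 4 (left): focus=C path=0 depth=1 children=['L', 'B', 'Y'] left=[] right=['J'] parent=W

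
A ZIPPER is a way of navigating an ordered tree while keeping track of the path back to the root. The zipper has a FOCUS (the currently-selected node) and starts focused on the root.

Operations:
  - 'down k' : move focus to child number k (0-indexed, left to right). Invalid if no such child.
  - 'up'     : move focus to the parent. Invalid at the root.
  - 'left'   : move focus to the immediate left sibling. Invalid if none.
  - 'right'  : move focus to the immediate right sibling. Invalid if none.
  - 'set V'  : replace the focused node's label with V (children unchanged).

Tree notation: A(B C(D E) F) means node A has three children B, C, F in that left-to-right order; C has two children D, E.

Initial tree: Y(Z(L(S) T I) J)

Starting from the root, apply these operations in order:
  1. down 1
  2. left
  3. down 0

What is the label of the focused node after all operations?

Answer: L

Derivation:
Step 1 (down 1): focus=J path=1 depth=1 children=[] left=['Z'] right=[] parent=Y
Step 2 (left): focus=Z path=0 depth=1 children=['L', 'T', 'I'] left=[] right=['J'] parent=Y
Step 3 (down 0): focus=L path=0/0 depth=2 children=['S'] left=[] right=['T', 'I'] parent=Z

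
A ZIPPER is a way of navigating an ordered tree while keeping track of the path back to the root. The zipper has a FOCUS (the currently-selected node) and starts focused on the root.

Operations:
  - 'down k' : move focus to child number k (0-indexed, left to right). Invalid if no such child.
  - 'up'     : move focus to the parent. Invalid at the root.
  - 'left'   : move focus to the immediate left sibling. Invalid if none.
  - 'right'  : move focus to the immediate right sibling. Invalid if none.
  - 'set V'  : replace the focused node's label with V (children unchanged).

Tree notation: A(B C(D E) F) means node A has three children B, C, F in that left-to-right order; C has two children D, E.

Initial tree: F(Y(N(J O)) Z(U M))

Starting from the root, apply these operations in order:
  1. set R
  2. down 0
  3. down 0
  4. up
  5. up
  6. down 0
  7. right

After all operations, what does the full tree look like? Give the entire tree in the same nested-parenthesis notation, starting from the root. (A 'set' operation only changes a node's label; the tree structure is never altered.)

Step 1 (set R): focus=R path=root depth=0 children=['Y', 'Z'] (at root)
Step 2 (down 0): focus=Y path=0 depth=1 children=['N'] left=[] right=['Z'] parent=R
Step 3 (down 0): focus=N path=0/0 depth=2 children=['J', 'O'] left=[] right=[] parent=Y
Step 4 (up): focus=Y path=0 depth=1 children=['N'] left=[] right=['Z'] parent=R
Step 5 (up): focus=R path=root depth=0 children=['Y', 'Z'] (at root)
Step 6 (down 0): focus=Y path=0 depth=1 children=['N'] left=[] right=['Z'] parent=R
Step 7 (right): focus=Z path=1 depth=1 children=['U', 'M'] left=['Y'] right=[] parent=R

Answer: R(Y(N(J O)) Z(U M))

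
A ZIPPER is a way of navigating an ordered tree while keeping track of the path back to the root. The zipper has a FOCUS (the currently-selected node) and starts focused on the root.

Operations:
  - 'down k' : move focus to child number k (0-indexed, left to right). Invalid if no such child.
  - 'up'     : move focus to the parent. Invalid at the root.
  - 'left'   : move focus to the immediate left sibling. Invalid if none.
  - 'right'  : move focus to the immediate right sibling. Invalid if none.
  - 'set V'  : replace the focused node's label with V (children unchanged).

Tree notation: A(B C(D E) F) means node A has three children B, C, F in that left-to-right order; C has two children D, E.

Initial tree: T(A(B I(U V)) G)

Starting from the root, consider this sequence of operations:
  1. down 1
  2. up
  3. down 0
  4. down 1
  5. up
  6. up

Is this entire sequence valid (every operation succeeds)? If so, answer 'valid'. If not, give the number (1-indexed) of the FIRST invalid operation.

Answer: valid

Derivation:
Step 1 (down 1): focus=G path=1 depth=1 children=[] left=['A'] right=[] parent=T
Step 2 (up): focus=T path=root depth=0 children=['A', 'G'] (at root)
Step 3 (down 0): focus=A path=0 depth=1 children=['B', 'I'] left=[] right=['G'] parent=T
Step 4 (down 1): focus=I path=0/1 depth=2 children=['U', 'V'] left=['B'] right=[] parent=A
Step 5 (up): focus=A path=0 depth=1 children=['B', 'I'] left=[] right=['G'] parent=T
Step 6 (up): focus=T path=root depth=0 children=['A', 'G'] (at root)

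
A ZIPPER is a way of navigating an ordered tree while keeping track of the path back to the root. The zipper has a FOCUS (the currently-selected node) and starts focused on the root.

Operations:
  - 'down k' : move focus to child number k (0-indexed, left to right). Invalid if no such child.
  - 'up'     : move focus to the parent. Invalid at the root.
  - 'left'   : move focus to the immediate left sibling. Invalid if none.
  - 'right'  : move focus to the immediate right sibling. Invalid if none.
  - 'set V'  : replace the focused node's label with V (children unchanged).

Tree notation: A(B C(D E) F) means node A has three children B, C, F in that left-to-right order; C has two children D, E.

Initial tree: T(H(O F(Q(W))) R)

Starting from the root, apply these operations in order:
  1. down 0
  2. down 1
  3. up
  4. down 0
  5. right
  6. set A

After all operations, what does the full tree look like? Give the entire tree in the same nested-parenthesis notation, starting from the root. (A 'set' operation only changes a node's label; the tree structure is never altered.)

Step 1 (down 0): focus=H path=0 depth=1 children=['O', 'F'] left=[] right=['R'] parent=T
Step 2 (down 1): focus=F path=0/1 depth=2 children=['Q'] left=['O'] right=[] parent=H
Step 3 (up): focus=H path=0 depth=1 children=['O', 'F'] left=[] right=['R'] parent=T
Step 4 (down 0): focus=O path=0/0 depth=2 children=[] left=[] right=['F'] parent=H
Step 5 (right): focus=F path=0/1 depth=2 children=['Q'] left=['O'] right=[] parent=H
Step 6 (set A): focus=A path=0/1 depth=2 children=['Q'] left=['O'] right=[] parent=H

Answer: T(H(O A(Q(W))) R)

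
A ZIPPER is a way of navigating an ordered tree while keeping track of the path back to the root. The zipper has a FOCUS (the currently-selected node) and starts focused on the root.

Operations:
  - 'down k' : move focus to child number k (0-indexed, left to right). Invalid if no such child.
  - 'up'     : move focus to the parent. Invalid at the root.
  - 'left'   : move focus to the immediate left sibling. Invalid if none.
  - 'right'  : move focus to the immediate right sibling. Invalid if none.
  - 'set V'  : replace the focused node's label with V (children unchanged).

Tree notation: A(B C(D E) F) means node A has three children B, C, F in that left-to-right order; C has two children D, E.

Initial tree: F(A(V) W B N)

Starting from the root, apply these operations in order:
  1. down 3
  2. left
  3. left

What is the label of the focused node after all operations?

Answer: W

Derivation:
Step 1 (down 3): focus=N path=3 depth=1 children=[] left=['A', 'W', 'B'] right=[] parent=F
Step 2 (left): focus=B path=2 depth=1 children=[] left=['A', 'W'] right=['N'] parent=F
Step 3 (left): focus=W path=1 depth=1 children=[] left=['A'] right=['B', 'N'] parent=F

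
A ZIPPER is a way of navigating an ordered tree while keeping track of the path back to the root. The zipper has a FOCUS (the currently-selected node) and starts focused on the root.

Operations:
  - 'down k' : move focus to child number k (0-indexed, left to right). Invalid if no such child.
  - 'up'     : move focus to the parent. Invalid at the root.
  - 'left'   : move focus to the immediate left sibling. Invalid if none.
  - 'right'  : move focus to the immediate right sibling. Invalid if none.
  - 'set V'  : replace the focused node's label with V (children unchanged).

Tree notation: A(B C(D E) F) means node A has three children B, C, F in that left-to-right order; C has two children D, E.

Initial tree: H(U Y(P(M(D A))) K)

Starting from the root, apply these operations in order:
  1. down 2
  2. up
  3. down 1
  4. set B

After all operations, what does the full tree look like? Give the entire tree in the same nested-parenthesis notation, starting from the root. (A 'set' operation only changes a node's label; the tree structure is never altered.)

Step 1 (down 2): focus=K path=2 depth=1 children=[] left=['U', 'Y'] right=[] parent=H
Step 2 (up): focus=H path=root depth=0 children=['U', 'Y', 'K'] (at root)
Step 3 (down 1): focus=Y path=1 depth=1 children=['P'] left=['U'] right=['K'] parent=H
Step 4 (set B): focus=B path=1 depth=1 children=['P'] left=['U'] right=['K'] parent=H

Answer: H(U B(P(M(D A))) K)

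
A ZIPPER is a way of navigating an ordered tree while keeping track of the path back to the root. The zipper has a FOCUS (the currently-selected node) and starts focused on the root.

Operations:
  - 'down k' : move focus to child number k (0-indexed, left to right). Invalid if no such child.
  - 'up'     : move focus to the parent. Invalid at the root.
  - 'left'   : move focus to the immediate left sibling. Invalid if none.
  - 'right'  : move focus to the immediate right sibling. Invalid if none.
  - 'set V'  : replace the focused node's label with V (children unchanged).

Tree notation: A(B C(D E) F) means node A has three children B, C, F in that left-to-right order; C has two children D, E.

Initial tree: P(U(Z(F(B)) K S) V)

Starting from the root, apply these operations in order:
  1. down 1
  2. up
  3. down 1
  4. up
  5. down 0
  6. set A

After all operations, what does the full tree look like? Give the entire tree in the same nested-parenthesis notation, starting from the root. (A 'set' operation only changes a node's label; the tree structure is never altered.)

Answer: P(A(Z(F(B)) K S) V)

Derivation:
Step 1 (down 1): focus=V path=1 depth=1 children=[] left=['U'] right=[] parent=P
Step 2 (up): focus=P path=root depth=0 children=['U', 'V'] (at root)
Step 3 (down 1): focus=V path=1 depth=1 children=[] left=['U'] right=[] parent=P
Step 4 (up): focus=P path=root depth=0 children=['U', 'V'] (at root)
Step 5 (down 0): focus=U path=0 depth=1 children=['Z', 'K', 'S'] left=[] right=['V'] parent=P
Step 6 (set A): focus=A path=0 depth=1 children=['Z', 'K', 'S'] left=[] right=['V'] parent=P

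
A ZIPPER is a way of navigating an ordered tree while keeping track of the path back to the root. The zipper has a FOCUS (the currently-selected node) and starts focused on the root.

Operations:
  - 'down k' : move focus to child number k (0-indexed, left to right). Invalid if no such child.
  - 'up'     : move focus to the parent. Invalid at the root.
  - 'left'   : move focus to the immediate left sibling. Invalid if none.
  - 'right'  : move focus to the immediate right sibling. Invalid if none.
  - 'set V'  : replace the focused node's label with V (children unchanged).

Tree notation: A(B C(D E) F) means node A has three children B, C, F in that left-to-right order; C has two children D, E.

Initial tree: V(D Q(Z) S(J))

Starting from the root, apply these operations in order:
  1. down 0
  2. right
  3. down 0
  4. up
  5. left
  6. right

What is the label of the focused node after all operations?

Answer: Q

Derivation:
Step 1 (down 0): focus=D path=0 depth=1 children=[] left=[] right=['Q', 'S'] parent=V
Step 2 (right): focus=Q path=1 depth=1 children=['Z'] left=['D'] right=['S'] parent=V
Step 3 (down 0): focus=Z path=1/0 depth=2 children=[] left=[] right=[] parent=Q
Step 4 (up): focus=Q path=1 depth=1 children=['Z'] left=['D'] right=['S'] parent=V
Step 5 (left): focus=D path=0 depth=1 children=[] left=[] right=['Q', 'S'] parent=V
Step 6 (right): focus=Q path=1 depth=1 children=['Z'] left=['D'] right=['S'] parent=V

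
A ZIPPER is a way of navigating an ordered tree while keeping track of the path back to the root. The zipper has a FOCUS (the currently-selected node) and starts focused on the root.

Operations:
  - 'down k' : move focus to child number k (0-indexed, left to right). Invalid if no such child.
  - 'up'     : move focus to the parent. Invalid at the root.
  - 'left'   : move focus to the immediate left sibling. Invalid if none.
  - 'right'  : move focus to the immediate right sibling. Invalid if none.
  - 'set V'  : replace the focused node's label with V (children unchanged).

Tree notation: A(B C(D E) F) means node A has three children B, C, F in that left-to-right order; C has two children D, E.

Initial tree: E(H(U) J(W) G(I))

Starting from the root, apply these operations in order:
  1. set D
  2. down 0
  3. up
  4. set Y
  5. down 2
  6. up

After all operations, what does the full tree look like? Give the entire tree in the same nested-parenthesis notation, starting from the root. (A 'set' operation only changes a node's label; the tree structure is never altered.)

Answer: Y(H(U) J(W) G(I))

Derivation:
Step 1 (set D): focus=D path=root depth=0 children=['H', 'J', 'G'] (at root)
Step 2 (down 0): focus=H path=0 depth=1 children=['U'] left=[] right=['J', 'G'] parent=D
Step 3 (up): focus=D path=root depth=0 children=['H', 'J', 'G'] (at root)
Step 4 (set Y): focus=Y path=root depth=0 children=['H', 'J', 'G'] (at root)
Step 5 (down 2): focus=G path=2 depth=1 children=['I'] left=['H', 'J'] right=[] parent=Y
Step 6 (up): focus=Y path=root depth=0 children=['H', 'J', 'G'] (at root)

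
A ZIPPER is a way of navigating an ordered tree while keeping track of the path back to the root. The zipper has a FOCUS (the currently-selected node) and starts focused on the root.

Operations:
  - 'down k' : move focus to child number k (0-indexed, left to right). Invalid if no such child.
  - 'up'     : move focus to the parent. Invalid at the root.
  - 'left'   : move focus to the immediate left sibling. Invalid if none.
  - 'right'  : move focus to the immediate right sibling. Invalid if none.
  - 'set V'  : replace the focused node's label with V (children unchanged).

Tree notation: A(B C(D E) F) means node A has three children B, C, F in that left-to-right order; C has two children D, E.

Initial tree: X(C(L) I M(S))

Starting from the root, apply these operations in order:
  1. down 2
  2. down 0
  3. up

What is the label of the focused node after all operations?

Answer: M

Derivation:
Step 1 (down 2): focus=M path=2 depth=1 children=['S'] left=['C', 'I'] right=[] parent=X
Step 2 (down 0): focus=S path=2/0 depth=2 children=[] left=[] right=[] parent=M
Step 3 (up): focus=M path=2 depth=1 children=['S'] left=['C', 'I'] right=[] parent=X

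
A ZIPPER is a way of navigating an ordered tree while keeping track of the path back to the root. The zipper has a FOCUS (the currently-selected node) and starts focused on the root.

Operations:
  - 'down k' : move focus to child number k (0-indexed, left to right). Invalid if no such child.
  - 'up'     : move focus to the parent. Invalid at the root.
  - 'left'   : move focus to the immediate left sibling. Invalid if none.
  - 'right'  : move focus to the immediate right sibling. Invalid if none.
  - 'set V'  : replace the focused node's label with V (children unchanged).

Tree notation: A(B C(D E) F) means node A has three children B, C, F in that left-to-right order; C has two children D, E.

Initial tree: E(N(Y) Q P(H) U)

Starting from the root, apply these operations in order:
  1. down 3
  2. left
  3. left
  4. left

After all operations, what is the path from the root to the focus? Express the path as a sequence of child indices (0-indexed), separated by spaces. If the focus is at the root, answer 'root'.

Answer: 0

Derivation:
Step 1 (down 3): focus=U path=3 depth=1 children=[] left=['N', 'Q', 'P'] right=[] parent=E
Step 2 (left): focus=P path=2 depth=1 children=['H'] left=['N', 'Q'] right=['U'] parent=E
Step 3 (left): focus=Q path=1 depth=1 children=[] left=['N'] right=['P', 'U'] parent=E
Step 4 (left): focus=N path=0 depth=1 children=['Y'] left=[] right=['Q', 'P', 'U'] parent=E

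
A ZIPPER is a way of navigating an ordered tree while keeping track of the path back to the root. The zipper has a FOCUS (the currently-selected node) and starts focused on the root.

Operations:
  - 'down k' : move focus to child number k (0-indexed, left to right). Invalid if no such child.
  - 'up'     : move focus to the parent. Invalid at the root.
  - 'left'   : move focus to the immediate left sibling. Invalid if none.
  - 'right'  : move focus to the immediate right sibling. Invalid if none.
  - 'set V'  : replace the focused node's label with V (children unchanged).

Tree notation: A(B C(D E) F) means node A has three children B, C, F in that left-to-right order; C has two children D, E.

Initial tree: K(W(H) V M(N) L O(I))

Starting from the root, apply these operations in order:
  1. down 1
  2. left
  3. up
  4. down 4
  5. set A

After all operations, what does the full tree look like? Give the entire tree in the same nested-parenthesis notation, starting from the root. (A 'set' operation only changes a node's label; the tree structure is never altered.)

Answer: K(W(H) V M(N) L A(I))

Derivation:
Step 1 (down 1): focus=V path=1 depth=1 children=[] left=['W'] right=['M', 'L', 'O'] parent=K
Step 2 (left): focus=W path=0 depth=1 children=['H'] left=[] right=['V', 'M', 'L', 'O'] parent=K
Step 3 (up): focus=K path=root depth=0 children=['W', 'V', 'M', 'L', 'O'] (at root)
Step 4 (down 4): focus=O path=4 depth=1 children=['I'] left=['W', 'V', 'M', 'L'] right=[] parent=K
Step 5 (set A): focus=A path=4 depth=1 children=['I'] left=['W', 'V', 'M', 'L'] right=[] parent=K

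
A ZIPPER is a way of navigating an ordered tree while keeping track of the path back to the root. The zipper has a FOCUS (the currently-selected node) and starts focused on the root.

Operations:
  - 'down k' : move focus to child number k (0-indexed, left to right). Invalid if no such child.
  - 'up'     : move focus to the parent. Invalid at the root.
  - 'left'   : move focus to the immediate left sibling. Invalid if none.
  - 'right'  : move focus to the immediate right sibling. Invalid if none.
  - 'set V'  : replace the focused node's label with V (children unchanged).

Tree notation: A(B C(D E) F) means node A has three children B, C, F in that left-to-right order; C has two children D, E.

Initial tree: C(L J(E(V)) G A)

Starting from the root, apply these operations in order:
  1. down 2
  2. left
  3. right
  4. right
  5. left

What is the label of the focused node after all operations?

Answer: G

Derivation:
Step 1 (down 2): focus=G path=2 depth=1 children=[] left=['L', 'J'] right=['A'] parent=C
Step 2 (left): focus=J path=1 depth=1 children=['E'] left=['L'] right=['G', 'A'] parent=C
Step 3 (right): focus=G path=2 depth=1 children=[] left=['L', 'J'] right=['A'] parent=C
Step 4 (right): focus=A path=3 depth=1 children=[] left=['L', 'J', 'G'] right=[] parent=C
Step 5 (left): focus=G path=2 depth=1 children=[] left=['L', 'J'] right=['A'] parent=C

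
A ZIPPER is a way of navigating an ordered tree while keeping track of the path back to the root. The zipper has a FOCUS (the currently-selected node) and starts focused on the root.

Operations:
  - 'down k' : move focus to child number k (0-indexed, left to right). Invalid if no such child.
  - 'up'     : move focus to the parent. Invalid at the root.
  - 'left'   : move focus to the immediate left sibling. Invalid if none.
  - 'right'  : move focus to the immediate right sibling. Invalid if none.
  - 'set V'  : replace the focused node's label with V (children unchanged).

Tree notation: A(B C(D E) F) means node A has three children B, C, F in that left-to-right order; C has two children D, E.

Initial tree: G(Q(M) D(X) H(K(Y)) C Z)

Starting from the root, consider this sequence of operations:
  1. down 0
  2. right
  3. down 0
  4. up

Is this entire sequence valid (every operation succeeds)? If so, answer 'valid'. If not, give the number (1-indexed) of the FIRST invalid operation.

Answer: valid

Derivation:
Step 1 (down 0): focus=Q path=0 depth=1 children=['M'] left=[] right=['D', 'H', 'C', 'Z'] parent=G
Step 2 (right): focus=D path=1 depth=1 children=['X'] left=['Q'] right=['H', 'C', 'Z'] parent=G
Step 3 (down 0): focus=X path=1/0 depth=2 children=[] left=[] right=[] parent=D
Step 4 (up): focus=D path=1 depth=1 children=['X'] left=['Q'] right=['H', 'C', 'Z'] parent=G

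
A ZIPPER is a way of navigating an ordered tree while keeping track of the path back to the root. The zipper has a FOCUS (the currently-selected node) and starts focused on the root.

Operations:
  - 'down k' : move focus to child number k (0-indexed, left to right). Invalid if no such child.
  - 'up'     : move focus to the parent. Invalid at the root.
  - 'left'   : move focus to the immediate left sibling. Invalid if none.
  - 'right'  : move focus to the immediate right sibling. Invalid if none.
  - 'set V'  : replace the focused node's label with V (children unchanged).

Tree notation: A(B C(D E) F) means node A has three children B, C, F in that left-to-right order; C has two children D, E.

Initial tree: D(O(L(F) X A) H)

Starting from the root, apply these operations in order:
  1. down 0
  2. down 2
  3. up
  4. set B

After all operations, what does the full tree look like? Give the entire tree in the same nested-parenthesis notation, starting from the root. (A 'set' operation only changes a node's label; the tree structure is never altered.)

Answer: D(B(L(F) X A) H)

Derivation:
Step 1 (down 0): focus=O path=0 depth=1 children=['L', 'X', 'A'] left=[] right=['H'] parent=D
Step 2 (down 2): focus=A path=0/2 depth=2 children=[] left=['L', 'X'] right=[] parent=O
Step 3 (up): focus=O path=0 depth=1 children=['L', 'X', 'A'] left=[] right=['H'] parent=D
Step 4 (set B): focus=B path=0 depth=1 children=['L', 'X', 'A'] left=[] right=['H'] parent=D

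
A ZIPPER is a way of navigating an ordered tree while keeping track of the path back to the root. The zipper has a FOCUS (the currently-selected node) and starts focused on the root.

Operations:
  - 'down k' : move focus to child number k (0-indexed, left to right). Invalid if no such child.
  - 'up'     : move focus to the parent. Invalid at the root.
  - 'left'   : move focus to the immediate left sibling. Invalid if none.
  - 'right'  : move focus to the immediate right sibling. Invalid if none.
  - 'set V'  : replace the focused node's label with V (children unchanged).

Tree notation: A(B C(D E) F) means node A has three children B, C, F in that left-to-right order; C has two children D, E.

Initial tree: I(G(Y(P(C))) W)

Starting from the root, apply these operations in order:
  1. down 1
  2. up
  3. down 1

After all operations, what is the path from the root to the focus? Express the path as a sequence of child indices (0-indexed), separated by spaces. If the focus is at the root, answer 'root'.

Step 1 (down 1): focus=W path=1 depth=1 children=[] left=['G'] right=[] parent=I
Step 2 (up): focus=I path=root depth=0 children=['G', 'W'] (at root)
Step 3 (down 1): focus=W path=1 depth=1 children=[] left=['G'] right=[] parent=I

Answer: 1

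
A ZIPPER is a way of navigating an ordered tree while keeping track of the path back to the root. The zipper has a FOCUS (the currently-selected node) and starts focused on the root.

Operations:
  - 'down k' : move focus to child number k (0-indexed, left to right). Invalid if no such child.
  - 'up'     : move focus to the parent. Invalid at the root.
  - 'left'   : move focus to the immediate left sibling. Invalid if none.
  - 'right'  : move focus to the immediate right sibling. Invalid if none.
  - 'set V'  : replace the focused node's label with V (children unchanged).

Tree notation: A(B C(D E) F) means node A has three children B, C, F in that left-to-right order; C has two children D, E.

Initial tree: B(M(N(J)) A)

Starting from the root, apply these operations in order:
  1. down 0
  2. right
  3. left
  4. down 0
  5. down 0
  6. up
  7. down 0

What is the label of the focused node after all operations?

Step 1 (down 0): focus=M path=0 depth=1 children=['N'] left=[] right=['A'] parent=B
Step 2 (right): focus=A path=1 depth=1 children=[] left=['M'] right=[] parent=B
Step 3 (left): focus=M path=0 depth=1 children=['N'] left=[] right=['A'] parent=B
Step 4 (down 0): focus=N path=0/0 depth=2 children=['J'] left=[] right=[] parent=M
Step 5 (down 0): focus=J path=0/0/0 depth=3 children=[] left=[] right=[] parent=N
Step 6 (up): focus=N path=0/0 depth=2 children=['J'] left=[] right=[] parent=M
Step 7 (down 0): focus=J path=0/0/0 depth=3 children=[] left=[] right=[] parent=N

Answer: J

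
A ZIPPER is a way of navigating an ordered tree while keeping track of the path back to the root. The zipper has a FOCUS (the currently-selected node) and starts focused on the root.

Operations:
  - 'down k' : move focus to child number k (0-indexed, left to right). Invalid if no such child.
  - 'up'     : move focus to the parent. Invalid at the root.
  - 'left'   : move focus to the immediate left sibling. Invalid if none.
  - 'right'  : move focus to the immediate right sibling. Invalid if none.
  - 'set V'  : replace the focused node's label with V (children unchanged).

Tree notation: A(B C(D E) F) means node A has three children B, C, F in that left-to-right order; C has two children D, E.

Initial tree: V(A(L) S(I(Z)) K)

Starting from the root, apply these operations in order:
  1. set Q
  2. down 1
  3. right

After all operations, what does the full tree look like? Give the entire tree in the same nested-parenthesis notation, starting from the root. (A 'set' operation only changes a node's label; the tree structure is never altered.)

Answer: Q(A(L) S(I(Z)) K)

Derivation:
Step 1 (set Q): focus=Q path=root depth=0 children=['A', 'S', 'K'] (at root)
Step 2 (down 1): focus=S path=1 depth=1 children=['I'] left=['A'] right=['K'] parent=Q
Step 3 (right): focus=K path=2 depth=1 children=[] left=['A', 'S'] right=[] parent=Q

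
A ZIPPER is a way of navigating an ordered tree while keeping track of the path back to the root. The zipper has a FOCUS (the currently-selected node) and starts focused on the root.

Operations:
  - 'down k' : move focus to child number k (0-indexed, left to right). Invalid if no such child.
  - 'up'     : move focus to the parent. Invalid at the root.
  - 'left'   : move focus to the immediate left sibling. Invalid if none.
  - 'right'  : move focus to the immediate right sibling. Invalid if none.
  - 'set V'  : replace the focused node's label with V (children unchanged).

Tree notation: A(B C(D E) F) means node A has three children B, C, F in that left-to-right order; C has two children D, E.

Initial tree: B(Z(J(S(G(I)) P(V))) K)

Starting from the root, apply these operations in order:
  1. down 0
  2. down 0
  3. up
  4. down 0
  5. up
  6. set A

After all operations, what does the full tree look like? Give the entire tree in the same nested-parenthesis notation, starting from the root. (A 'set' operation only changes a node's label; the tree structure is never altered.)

Answer: B(A(J(S(G(I)) P(V))) K)

Derivation:
Step 1 (down 0): focus=Z path=0 depth=1 children=['J'] left=[] right=['K'] parent=B
Step 2 (down 0): focus=J path=0/0 depth=2 children=['S', 'P'] left=[] right=[] parent=Z
Step 3 (up): focus=Z path=0 depth=1 children=['J'] left=[] right=['K'] parent=B
Step 4 (down 0): focus=J path=0/0 depth=2 children=['S', 'P'] left=[] right=[] parent=Z
Step 5 (up): focus=Z path=0 depth=1 children=['J'] left=[] right=['K'] parent=B
Step 6 (set A): focus=A path=0 depth=1 children=['J'] left=[] right=['K'] parent=B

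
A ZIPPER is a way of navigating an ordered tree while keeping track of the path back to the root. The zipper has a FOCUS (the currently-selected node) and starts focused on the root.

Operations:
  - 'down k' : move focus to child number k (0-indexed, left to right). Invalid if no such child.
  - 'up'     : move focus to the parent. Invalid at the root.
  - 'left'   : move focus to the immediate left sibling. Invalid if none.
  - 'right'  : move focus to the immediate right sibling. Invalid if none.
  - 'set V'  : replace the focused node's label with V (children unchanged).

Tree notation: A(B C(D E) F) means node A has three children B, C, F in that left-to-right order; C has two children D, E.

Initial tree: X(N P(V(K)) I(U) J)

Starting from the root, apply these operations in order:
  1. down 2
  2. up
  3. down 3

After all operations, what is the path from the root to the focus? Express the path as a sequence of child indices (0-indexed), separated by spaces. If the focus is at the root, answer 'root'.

Step 1 (down 2): focus=I path=2 depth=1 children=['U'] left=['N', 'P'] right=['J'] parent=X
Step 2 (up): focus=X path=root depth=0 children=['N', 'P', 'I', 'J'] (at root)
Step 3 (down 3): focus=J path=3 depth=1 children=[] left=['N', 'P', 'I'] right=[] parent=X

Answer: 3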